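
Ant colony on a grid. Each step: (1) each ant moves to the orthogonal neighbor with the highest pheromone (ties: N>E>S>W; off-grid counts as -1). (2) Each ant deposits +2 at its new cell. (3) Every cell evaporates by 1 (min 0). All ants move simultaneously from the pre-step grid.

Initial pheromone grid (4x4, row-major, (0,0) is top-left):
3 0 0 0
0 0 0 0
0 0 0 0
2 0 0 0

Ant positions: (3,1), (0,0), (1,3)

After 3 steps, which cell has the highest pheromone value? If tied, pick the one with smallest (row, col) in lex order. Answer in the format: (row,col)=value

Step 1: ant0:(3,1)->W->(3,0) | ant1:(0,0)->E->(0,1) | ant2:(1,3)->N->(0,3)
  grid max=3 at (3,0)
Step 2: ant0:(3,0)->N->(2,0) | ant1:(0,1)->W->(0,0) | ant2:(0,3)->S->(1,3)
  grid max=3 at (0,0)
Step 3: ant0:(2,0)->S->(3,0) | ant1:(0,0)->E->(0,1) | ant2:(1,3)->N->(0,3)
  grid max=3 at (3,0)
Final grid:
  2 1 0 1
  0 0 0 0
  0 0 0 0
  3 0 0 0
Max pheromone 3 at (3,0)

Answer: (3,0)=3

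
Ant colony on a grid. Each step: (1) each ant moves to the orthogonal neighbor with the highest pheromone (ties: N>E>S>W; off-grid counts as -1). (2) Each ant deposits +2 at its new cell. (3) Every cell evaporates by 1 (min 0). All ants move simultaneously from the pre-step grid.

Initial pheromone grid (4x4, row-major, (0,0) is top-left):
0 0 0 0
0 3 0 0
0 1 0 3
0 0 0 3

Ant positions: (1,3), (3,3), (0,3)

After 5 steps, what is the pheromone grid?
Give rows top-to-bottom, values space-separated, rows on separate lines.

After step 1: ants at (2,3),(2,3),(1,3)
  0 0 0 0
  0 2 0 1
  0 0 0 6
  0 0 0 2
After step 2: ants at (3,3),(3,3),(2,3)
  0 0 0 0
  0 1 0 0
  0 0 0 7
  0 0 0 5
After step 3: ants at (2,3),(2,3),(3,3)
  0 0 0 0
  0 0 0 0
  0 0 0 10
  0 0 0 6
After step 4: ants at (3,3),(3,3),(2,3)
  0 0 0 0
  0 0 0 0
  0 0 0 11
  0 0 0 9
After step 5: ants at (2,3),(2,3),(3,3)
  0 0 0 0
  0 0 0 0
  0 0 0 14
  0 0 0 10

0 0 0 0
0 0 0 0
0 0 0 14
0 0 0 10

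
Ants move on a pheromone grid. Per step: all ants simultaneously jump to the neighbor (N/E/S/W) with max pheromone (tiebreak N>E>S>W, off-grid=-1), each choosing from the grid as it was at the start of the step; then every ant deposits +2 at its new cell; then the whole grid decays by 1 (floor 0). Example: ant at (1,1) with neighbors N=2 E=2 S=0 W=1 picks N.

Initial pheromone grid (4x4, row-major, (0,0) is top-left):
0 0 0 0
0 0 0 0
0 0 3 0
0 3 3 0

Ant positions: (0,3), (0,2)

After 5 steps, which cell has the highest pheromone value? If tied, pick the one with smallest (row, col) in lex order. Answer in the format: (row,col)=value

Step 1: ant0:(0,3)->S->(1,3) | ant1:(0,2)->E->(0,3)
  grid max=2 at (2,2)
Step 2: ant0:(1,3)->N->(0,3) | ant1:(0,3)->S->(1,3)
  grid max=2 at (0,3)
Step 3: ant0:(0,3)->S->(1,3) | ant1:(1,3)->N->(0,3)
  grid max=3 at (0,3)
Step 4: ant0:(1,3)->N->(0,3) | ant1:(0,3)->S->(1,3)
  grid max=4 at (0,3)
Step 5: ant0:(0,3)->S->(1,3) | ant1:(1,3)->N->(0,3)
  grid max=5 at (0,3)
Final grid:
  0 0 0 5
  0 0 0 5
  0 0 0 0
  0 0 0 0
Max pheromone 5 at (0,3)

Answer: (0,3)=5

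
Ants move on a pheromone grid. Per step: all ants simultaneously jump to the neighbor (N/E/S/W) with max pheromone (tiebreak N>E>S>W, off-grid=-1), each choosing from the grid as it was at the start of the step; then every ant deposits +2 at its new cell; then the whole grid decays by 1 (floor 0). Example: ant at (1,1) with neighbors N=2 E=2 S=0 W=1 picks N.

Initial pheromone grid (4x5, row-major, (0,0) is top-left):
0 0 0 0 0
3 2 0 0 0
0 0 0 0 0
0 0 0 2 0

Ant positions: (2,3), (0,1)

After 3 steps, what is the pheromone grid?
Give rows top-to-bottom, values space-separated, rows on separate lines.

After step 1: ants at (3,3),(1,1)
  0 0 0 0 0
  2 3 0 0 0
  0 0 0 0 0
  0 0 0 3 0
After step 2: ants at (2,3),(1,0)
  0 0 0 0 0
  3 2 0 0 0
  0 0 0 1 0
  0 0 0 2 0
After step 3: ants at (3,3),(1,1)
  0 0 0 0 0
  2 3 0 0 0
  0 0 0 0 0
  0 0 0 3 0

0 0 0 0 0
2 3 0 0 0
0 0 0 0 0
0 0 0 3 0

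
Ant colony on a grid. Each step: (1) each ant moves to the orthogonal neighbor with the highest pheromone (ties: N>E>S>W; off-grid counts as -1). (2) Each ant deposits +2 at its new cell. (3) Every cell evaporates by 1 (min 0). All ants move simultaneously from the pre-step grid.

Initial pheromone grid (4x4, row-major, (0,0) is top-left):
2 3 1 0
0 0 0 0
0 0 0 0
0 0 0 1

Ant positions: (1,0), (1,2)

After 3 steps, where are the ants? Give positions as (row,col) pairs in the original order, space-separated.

Step 1: ant0:(1,0)->N->(0,0) | ant1:(1,2)->N->(0,2)
  grid max=3 at (0,0)
Step 2: ant0:(0,0)->E->(0,1) | ant1:(0,2)->W->(0,1)
  grid max=5 at (0,1)
Step 3: ant0:(0,1)->W->(0,0) | ant1:(0,1)->W->(0,0)
  grid max=5 at (0,0)

(0,0) (0,0)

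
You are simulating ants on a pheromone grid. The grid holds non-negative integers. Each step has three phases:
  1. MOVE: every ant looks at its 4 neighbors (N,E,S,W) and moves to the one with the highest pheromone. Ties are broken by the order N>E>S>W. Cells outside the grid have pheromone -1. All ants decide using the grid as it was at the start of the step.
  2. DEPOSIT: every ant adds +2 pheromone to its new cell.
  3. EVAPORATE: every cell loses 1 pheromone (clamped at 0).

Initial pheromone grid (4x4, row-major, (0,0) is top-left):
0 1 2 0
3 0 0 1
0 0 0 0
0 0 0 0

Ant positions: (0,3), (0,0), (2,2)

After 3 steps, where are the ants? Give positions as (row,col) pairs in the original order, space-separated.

Step 1: ant0:(0,3)->W->(0,2) | ant1:(0,0)->S->(1,0) | ant2:(2,2)->N->(1,2)
  grid max=4 at (1,0)
Step 2: ant0:(0,2)->S->(1,2) | ant1:(1,0)->N->(0,0) | ant2:(1,2)->N->(0,2)
  grid max=4 at (0,2)
Step 3: ant0:(1,2)->N->(0,2) | ant1:(0,0)->S->(1,0) | ant2:(0,2)->S->(1,2)
  grid max=5 at (0,2)

(0,2) (1,0) (1,2)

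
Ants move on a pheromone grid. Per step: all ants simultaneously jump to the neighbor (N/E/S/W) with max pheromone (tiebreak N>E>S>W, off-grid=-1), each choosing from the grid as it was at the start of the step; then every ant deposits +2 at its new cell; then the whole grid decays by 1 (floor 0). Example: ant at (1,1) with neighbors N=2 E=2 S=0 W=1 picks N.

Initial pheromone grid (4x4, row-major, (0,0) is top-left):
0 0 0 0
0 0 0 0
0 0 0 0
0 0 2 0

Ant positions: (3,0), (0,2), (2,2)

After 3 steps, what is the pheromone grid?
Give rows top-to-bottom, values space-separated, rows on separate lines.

After step 1: ants at (2,0),(0,3),(3,2)
  0 0 0 1
  0 0 0 0
  1 0 0 0
  0 0 3 0
After step 2: ants at (1,0),(1,3),(2,2)
  0 0 0 0
  1 0 0 1
  0 0 1 0
  0 0 2 0
After step 3: ants at (0,0),(0,3),(3,2)
  1 0 0 1
  0 0 0 0
  0 0 0 0
  0 0 3 0

1 0 0 1
0 0 0 0
0 0 0 0
0 0 3 0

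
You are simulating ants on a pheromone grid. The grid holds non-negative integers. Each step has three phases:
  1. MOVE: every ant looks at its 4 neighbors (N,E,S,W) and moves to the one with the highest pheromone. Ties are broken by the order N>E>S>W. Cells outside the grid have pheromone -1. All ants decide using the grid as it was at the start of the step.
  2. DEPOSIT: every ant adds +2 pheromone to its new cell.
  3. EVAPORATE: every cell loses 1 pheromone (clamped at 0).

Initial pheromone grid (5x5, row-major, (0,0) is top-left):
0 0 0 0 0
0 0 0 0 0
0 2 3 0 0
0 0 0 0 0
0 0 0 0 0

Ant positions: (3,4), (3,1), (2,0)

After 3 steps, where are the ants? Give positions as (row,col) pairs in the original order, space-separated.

Step 1: ant0:(3,4)->N->(2,4) | ant1:(3,1)->N->(2,1) | ant2:(2,0)->E->(2,1)
  grid max=5 at (2,1)
Step 2: ant0:(2,4)->N->(1,4) | ant1:(2,1)->E->(2,2) | ant2:(2,1)->E->(2,2)
  grid max=5 at (2,2)
Step 3: ant0:(1,4)->N->(0,4) | ant1:(2,2)->W->(2,1) | ant2:(2,2)->W->(2,1)
  grid max=7 at (2,1)

(0,4) (2,1) (2,1)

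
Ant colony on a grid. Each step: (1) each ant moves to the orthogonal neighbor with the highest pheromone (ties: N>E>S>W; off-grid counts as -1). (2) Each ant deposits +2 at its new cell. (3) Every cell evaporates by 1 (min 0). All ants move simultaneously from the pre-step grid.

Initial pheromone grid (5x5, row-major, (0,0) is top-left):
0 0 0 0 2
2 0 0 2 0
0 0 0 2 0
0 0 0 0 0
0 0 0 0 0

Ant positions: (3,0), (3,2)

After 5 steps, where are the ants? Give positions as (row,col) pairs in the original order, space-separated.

Step 1: ant0:(3,0)->N->(2,0) | ant1:(3,2)->N->(2,2)
  grid max=1 at (0,4)
Step 2: ant0:(2,0)->N->(1,0) | ant1:(2,2)->E->(2,3)
  grid max=2 at (1,0)
Step 3: ant0:(1,0)->N->(0,0) | ant1:(2,3)->N->(1,3)
  grid max=1 at (0,0)
Step 4: ant0:(0,0)->S->(1,0) | ant1:(1,3)->S->(2,3)
  grid max=2 at (1,0)
Step 5: ant0:(1,0)->N->(0,0) | ant1:(2,3)->N->(1,3)
  grid max=1 at (0,0)

(0,0) (1,3)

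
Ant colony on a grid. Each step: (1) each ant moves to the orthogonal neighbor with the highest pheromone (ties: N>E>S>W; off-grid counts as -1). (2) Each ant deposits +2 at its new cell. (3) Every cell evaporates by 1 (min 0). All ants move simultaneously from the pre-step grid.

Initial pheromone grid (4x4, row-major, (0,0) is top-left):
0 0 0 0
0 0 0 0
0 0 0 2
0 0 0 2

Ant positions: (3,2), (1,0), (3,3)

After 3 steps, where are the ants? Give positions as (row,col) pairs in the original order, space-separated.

Step 1: ant0:(3,2)->E->(3,3) | ant1:(1,0)->N->(0,0) | ant2:(3,3)->N->(2,3)
  grid max=3 at (2,3)
Step 2: ant0:(3,3)->N->(2,3) | ant1:(0,0)->E->(0,1) | ant2:(2,3)->S->(3,3)
  grid max=4 at (2,3)
Step 3: ant0:(2,3)->S->(3,3) | ant1:(0,1)->E->(0,2) | ant2:(3,3)->N->(2,3)
  grid max=5 at (2,3)

(3,3) (0,2) (2,3)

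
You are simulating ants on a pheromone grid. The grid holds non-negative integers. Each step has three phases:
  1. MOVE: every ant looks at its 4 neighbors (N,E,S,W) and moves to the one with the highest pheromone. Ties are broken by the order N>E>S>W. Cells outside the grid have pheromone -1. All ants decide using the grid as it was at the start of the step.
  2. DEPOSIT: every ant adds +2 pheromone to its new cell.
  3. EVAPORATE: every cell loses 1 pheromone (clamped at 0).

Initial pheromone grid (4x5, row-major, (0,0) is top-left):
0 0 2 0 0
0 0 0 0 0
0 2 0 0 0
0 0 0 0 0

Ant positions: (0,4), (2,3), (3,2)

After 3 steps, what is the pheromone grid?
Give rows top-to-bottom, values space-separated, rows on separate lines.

After step 1: ants at (1,4),(1,3),(2,2)
  0 0 1 0 0
  0 0 0 1 1
  0 1 1 0 0
  0 0 0 0 0
After step 2: ants at (1,3),(1,4),(2,1)
  0 0 0 0 0
  0 0 0 2 2
  0 2 0 0 0
  0 0 0 0 0
After step 3: ants at (1,4),(1,3),(1,1)
  0 0 0 0 0
  0 1 0 3 3
  0 1 0 0 0
  0 0 0 0 0

0 0 0 0 0
0 1 0 3 3
0 1 0 0 0
0 0 0 0 0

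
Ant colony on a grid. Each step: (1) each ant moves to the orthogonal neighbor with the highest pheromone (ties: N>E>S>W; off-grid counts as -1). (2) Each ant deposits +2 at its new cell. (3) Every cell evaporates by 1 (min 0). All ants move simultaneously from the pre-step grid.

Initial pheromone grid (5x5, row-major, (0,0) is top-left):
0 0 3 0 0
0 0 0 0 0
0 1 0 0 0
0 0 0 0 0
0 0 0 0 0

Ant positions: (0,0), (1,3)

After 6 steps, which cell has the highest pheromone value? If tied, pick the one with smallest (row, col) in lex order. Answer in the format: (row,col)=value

Step 1: ant0:(0,0)->E->(0,1) | ant1:(1,3)->N->(0,3)
  grid max=2 at (0,2)
Step 2: ant0:(0,1)->E->(0,2) | ant1:(0,3)->W->(0,2)
  grid max=5 at (0,2)
Step 3: ant0:(0,2)->E->(0,3) | ant1:(0,2)->E->(0,3)
  grid max=4 at (0,2)
Step 4: ant0:(0,3)->W->(0,2) | ant1:(0,3)->W->(0,2)
  grid max=7 at (0,2)
Step 5: ant0:(0,2)->E->(0,3) | ant1:(0,2)->E->(0,3)
  grid max=6 at (0,2)
Step 6: ant0:(0,3)->W->(0,2) | ant1:(0,3)->W->(0,2)
  grid max=9 at (0,2)
Final grid:
  0 0 9 4 0
  0 0 0 0 0
  0 0 0 0 0
  0 0 0 0 0
  0 0 0 0 0
Max pheromone 9 at (0,2)

Answer: (0,2)=9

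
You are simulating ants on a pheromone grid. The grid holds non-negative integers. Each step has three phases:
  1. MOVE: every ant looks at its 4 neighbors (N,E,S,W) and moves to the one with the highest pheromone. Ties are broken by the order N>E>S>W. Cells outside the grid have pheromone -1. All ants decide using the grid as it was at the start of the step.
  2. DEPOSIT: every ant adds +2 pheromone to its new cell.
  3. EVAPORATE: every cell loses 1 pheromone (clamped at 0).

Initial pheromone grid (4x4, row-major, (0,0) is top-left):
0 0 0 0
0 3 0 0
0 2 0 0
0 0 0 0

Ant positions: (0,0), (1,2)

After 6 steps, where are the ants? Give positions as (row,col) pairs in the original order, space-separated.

Step 1: ant0:(0,0)->E->(0,1) | ant1:(1,2)->W->(1,1)
  grid max=4 at (1,1)
Step 2: ant0:(0,1)->S->(1,1) | ant1:(1,1)->N->(0,1)
  grid max=5 at (1,1)
Step 3: ant0:(1,1)->N->(0,1) | ant1:(0,1)->S->(1,1)
  grid max=6 at (1,1)
Step 4: ant0:(0,1)->S->(1,1) | ant1:(1,1)->N->(0,1)
  grid max=7 at (1,1)
Step 5: ant0:(1,1)->N->(0,1) | ant1:(0,1)->S->(1,1)
  grid max=8 at (1,1)
Step 6: ant0:(0,1)->S->(1,1) | ant1:(1,1)->N->(0,1)
  grid max=9 at (1,1)

(1,1) (0,1)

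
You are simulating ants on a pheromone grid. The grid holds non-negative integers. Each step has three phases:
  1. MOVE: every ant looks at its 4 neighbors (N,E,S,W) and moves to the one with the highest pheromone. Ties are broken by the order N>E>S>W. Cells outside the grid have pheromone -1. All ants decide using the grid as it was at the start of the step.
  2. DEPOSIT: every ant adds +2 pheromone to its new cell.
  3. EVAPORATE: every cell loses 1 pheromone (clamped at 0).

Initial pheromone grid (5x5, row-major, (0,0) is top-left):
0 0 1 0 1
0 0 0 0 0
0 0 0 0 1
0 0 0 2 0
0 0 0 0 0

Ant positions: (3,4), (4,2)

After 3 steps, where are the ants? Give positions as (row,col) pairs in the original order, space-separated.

Step 1: ant0:(3,4)->W->(3,3) | ant1:(4,2)->N->(3,2)
  grid max=3 at (3,3)
Step 2: ant0:(3,3)->W->(3,2) | ant1:(3,2)->E->(3,3)
  grid max=4 at (3,3)
Step 3: ant0:(3,2)->E->(3,3) | ant1:(3,3)->W->(3,2)
  grid max=5 at (3,3)

(3,3) (3,2)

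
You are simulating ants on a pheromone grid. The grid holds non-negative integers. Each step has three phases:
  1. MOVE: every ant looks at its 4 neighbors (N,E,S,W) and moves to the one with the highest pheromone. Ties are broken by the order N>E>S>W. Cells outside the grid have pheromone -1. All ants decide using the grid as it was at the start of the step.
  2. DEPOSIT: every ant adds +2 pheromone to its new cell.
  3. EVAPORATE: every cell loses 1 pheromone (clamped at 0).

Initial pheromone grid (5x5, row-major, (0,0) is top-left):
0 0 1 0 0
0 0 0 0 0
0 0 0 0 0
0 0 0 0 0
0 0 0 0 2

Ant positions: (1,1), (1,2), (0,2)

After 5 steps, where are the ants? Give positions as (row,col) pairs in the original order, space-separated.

Step 1: ant0:(1,1)->N->(0,1) | ant1:(1,2)->N->(0,2) | ant2:(0,2)->E->(0,3)
  grid max=2 at (0,2)
Step 2: ant0:(0,1)->E->(0,2) | ant1:(0,2)->E->(0,3) | ant2:(0,3)->W->(0,2)
  grid max=5 at (0,2)
Step 3: ant0:(0,2)->E->(0,3) | ant1:(0,3)->W->(0,2) | ant2:(0,2)->E->(0,3)
  grid max=6 at (0,2)
Step 4: ant0:(0,3)->W->(0,2) | ant1:(0,2)->E->(0,3) | ant2:(0,3)->W->(0,2)
  grid max=9 at (0,2)
Step 5: ant0:(0,2)->E->(0,3) | ant1:(0,3)->W->(0,2) | ant2:(0,2)->E->(0,3)
  grid max=10 at (0,2)

(0,3) (0,2) (0,3)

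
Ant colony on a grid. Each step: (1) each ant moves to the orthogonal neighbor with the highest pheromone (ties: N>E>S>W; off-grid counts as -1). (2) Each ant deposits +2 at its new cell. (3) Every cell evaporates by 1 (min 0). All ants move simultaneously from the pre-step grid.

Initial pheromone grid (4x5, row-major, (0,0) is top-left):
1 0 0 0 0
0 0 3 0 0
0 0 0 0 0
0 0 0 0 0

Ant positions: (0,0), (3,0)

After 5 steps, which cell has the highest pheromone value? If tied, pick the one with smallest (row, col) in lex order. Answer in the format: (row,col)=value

Step 1: ant0:(0,0)->E->(0,1) | ant1:(3,0)->N->(2,0)
  grid max=2 at (1,2)
Step 2: ant0:(0,1)->E->(0,2) | ant1:(2,0)->N->(1,0)
  grid max=1 at (0,2)
Step 3: ant0:(0,2)->S->(1,2) | ant1:(1,0)->N->(0,0)
  grid max=2 at (1,2)
Step 4: ant0:(1,2)->N->(0,2) | ant1:(0,0)->E->(0,1)
  grid max=1 at (0,1)
Step 5: ant0:(0,2)->S->(1,2) | ant1:(0,1)->E->(0,2)
  grid max=2 at (0,2)
Final grid:
  0 0 2 0 0
  0 0 2 0 0
  0 0 0 0 0
  0 0 0 0 0
Max pheromone 2 at (0,2)

Answer: (0,2)=2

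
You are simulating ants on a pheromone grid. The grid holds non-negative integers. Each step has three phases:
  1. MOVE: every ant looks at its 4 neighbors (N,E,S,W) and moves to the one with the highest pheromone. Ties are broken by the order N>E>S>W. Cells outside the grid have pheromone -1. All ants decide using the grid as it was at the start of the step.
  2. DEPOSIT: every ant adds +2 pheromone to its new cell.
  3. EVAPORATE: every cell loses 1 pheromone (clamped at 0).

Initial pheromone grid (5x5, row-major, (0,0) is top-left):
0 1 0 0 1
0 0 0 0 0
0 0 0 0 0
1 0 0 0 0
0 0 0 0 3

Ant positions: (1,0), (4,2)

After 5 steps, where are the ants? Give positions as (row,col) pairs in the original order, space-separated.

Step 1: ant0:(1,0)->N->(0,0) | ant1:(4,2)->N->(3,2)
  grid max=2 at (4,4)
Step 2: ant0:(0,0)->E->(0,1) | ant1:(3,2)->N->(2,2)
  grid max=1 at (0,1)
Step 3: ant0:(0,1)->E->(0,2) | ant1:(2,2)->N->(1,2)
  grid max=1 at (0,2)
Step 4: ant0:(0,2)->S->(1,2) | ant1:(1,2)->N->(0,2)
  grid max=2 at (0,2)
Step 5: ant0:(1,2)->N->(0,2) | ant1:(0,2)->S->(1,2)
  grid max=3 at (0,2)

(0,2) (1,2)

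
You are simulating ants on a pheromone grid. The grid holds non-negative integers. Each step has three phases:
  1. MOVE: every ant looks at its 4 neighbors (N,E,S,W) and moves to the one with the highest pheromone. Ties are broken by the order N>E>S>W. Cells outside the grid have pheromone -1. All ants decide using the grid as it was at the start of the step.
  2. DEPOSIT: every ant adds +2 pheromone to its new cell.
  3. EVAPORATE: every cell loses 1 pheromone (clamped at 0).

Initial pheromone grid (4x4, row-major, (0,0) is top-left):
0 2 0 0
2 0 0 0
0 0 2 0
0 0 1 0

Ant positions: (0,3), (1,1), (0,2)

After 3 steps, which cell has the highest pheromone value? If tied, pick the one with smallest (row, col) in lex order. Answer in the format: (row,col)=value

Step 1: ant0:(0,3)->S->(1,3) | ant1:(1,1)->N->(0,1) | ant2:(0,2)->W->(0,1)
  grid max=5 at (0,1)
Step 2: ant0:(1,3)->N->(0,3) | ant1:(0,1)->E->(0,2) | ant2:(0,1)->E->(0,2)
  grid max=4 at (0,1)
Step 3: ant0:(0,3)->W->(0,2) | ant1:(0,2)->W->(0,1) | ant2:(0,2)->W->(0,1)
  grid max=7 at (0,1)
Final grid:
  0 7 4 0
  0 0 0 0
  0 0 0 0
  0 0 0 0
Max pheromone 7 at (0,1)

Answer: (0,1)=7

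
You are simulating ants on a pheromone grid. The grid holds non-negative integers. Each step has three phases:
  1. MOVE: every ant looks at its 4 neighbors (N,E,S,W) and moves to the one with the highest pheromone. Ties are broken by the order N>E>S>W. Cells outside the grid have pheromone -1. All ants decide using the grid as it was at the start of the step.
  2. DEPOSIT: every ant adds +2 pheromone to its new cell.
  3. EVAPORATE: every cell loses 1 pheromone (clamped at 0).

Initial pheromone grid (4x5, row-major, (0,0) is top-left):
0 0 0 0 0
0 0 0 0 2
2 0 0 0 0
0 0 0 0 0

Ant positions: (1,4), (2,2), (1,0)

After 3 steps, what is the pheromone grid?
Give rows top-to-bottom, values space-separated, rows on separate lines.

After step 1: ants at (0,4),(1,2),(2,0)
  0 0 0 0 1
  0 0 1 0 1
  3 0 0 0 0
  0 0 0 0 0
After step 2: ants at (1,4),(0,2),(1,0)
  0 0 1 0 0
  1 0 0 0 2
  2 0 0 0 0
  0 0 0 0 0
After step 3: ants at (0,4),(0,3),(2,0)
  0 0 0 1 1
  0 0 0 0 1
  3 0 0 0 0
  0 0 0 0 0

0 0 0 1 1
0 0 0 0 1
3 0 0 0 0
0 0 0 0 0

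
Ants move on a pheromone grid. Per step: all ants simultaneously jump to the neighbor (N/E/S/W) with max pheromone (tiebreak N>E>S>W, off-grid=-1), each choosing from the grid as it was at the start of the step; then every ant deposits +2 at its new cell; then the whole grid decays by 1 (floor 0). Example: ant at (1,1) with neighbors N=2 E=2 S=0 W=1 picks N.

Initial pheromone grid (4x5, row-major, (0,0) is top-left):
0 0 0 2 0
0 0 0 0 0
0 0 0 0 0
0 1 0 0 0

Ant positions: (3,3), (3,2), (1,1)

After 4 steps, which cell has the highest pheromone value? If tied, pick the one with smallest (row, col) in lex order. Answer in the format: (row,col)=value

Step 1: ant0:(3,3)->N->(2,3) | ant1:(3,2)->W->(3,1) | ant2:(1,1)->N->(0,1)
  grid max=2 at (3,1)
Step 2: ant0:(2,3)->N->(1,3) | ant1:(3,1)->N->(2,1) | ant2:(0,1)->E->(0,2)
  grid max=1 at (0,2)
Step 3: ant0:(1,3)->N->(0,3) | ant1:(2,1)->S->(3,1) | ant2:(0,2)->E->(0,3)
  grid max=3 at (0,3)
Step 4: ant0:(0,3)->E->(0,4) | ant1:(3,1)->N->(2,1) | ant2:(0,3)->E->(0,4)
  grid max=3 at (0,4)
Final grid:
  0 0 0 2 3
  0 0 0 0 0
  0 1 0 0 0
  0 1 0 0 0
Max pheromone 3 at (0,4)

Answer: (0,4)=3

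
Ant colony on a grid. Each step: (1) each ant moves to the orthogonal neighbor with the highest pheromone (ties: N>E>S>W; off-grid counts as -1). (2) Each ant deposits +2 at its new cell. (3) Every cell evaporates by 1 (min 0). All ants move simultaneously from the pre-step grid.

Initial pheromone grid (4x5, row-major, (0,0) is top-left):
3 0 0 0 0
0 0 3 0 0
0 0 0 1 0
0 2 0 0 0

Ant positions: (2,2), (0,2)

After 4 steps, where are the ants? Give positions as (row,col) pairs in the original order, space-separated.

Step 1: ant0:(2,2)->N->(1,2) | ant1:(0,2)->S->(1,2)
  grid max=6 at (1,2)
Step 2: ant0:(1,2)->N->(0,2) | ant1:(1,2)->N->(0,2)
  grid max=5 at (1,2)
Step 3: ant0:(0,2)->S->(1,2) | ant1:(0,2)->S->(1,2)
  grid max=8 at (1,2)
Step 4: ant0:(1,2)->N->(0,2) | ant1:(1,2)->N->(0,2)
  grid max=7 at (1,2)

(0,2) (0,2)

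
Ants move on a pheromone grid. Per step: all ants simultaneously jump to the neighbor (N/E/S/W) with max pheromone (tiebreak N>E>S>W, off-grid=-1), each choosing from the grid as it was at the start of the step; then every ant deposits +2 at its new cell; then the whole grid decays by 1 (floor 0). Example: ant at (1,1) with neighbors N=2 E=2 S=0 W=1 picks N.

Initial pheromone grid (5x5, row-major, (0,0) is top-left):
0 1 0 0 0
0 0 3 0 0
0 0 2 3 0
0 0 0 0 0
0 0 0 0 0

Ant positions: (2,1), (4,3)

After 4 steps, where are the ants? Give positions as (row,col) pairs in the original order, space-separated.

Step 1: ant0:(2,1)->E->(2,2) | ant1:(4,3)->N->(3,3)
  grid max=3 at (2,2)
Step 2: ant0:(2,2)->N->(1,2) | ant1:(3,3)->N->(2,3)
  grid max=3 at (1,2)
Step 3: ant0:(1,2)->S->(2,2) | ant1:(2,3)->W->(2,2)
  grid max=5 at (2,2)
Step 4: ant0:(2,2)->N->(1,2) | ant1:(2,2)->N->(1,2)
  grid max=5 at (1,2)

(1,2) (1,2)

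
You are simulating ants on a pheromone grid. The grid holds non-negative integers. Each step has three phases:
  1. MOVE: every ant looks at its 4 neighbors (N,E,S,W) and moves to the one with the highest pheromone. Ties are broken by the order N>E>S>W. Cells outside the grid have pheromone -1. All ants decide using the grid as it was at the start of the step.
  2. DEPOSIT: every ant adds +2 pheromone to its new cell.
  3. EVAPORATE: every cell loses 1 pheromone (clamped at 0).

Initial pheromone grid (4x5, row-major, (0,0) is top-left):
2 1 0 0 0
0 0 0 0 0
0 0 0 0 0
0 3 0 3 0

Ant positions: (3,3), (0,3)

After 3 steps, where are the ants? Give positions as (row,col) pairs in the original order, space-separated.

Step 1: ant0:(3,3)->N->(2,3) | ant1:(0,3)->E->(0,4)
  grid max=2 at (3,1)
Step 2: ant0:(2,3)->S->(3,3) | ant1:(0,4)->S->(1,4)
  grid max=3 at (3,3)
Step 3: ant0:(3,3)->N->(2,3) | ant1:(1,4)->N->(0,4)
  grid max=2 at (3,3)

(2,3) (0,4)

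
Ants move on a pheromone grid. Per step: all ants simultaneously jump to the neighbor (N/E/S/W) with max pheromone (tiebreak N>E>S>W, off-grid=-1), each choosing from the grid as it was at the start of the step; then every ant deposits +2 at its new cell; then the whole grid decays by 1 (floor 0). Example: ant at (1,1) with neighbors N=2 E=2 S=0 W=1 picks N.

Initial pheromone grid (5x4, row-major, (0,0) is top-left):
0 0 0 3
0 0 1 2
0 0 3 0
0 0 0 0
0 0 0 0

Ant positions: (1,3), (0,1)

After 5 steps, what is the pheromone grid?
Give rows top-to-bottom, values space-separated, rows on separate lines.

After step 1: ants at (0,3),(0,2)
  0 0 1 4
  0 0 0 1
  0 0 2 0
  0 0 0 0
  0 0 0 0
After step 2: ants at (1,3),(0,3)
  0 0 0 5
  0 0 0 2
  0 0 1 0
  0 0 0 0
  0 0 0 0
After step 3: ants at (0,3),(1,3)
  0 0 0 6
  0 0 0 3
  0 0 0 0
  0 0 0 0
  0 0 0 0
After step 4: ants at (1,3),(0,3)
  0 0 0 7
  0 0 0 4
  0 0 0 0
  0 0 0 0
  0 0 0 0
After step 5: ants at (0,3),(1,3)
  0 0 0 8
  0 0 0 5
  0 0 0 0
  0 0 0 0
  0 0 0 0

0 0 0 8
0 0 0 5
0 0 0 0
0 0 0 0
0 0 0 0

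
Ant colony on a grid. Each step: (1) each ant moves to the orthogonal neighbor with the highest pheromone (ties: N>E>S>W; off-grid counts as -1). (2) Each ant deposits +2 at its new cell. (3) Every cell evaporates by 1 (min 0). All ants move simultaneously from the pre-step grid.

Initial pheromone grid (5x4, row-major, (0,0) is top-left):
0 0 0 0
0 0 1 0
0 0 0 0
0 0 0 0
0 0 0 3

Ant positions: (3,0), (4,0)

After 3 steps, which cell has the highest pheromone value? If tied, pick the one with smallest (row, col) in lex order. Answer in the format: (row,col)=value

Step 1: ant0:(3,0)->N->(2,0) | ant1:(4,0)->N->(3,0)
  grid max=2 at (4,3)
Step 2: ant0:(2,0)->S->(3,0) | ant1:(3,0)->N->(2,0)
  grid max=2 at (2,0)
Step 3: ant0:(3,0)->N->(2,0) | ant1:(2,0)->S->(3,0)
  grid max=3 at (2,0)
Final grid:
  0 0 0 0
  0 0 0 0
  3 0 0 0
  3 0 0 0
  0 0 0 0
Max pheromone 3 at (2,0)

Answer: (2,0)=3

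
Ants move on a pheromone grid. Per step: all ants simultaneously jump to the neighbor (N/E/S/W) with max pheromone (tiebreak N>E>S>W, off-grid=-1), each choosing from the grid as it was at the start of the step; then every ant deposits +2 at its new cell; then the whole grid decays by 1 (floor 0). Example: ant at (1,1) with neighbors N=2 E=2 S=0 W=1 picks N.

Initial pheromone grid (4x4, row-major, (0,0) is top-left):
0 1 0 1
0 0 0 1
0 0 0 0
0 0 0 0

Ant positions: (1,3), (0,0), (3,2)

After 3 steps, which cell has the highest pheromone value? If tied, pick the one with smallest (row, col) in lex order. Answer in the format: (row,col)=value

Step 1: ant0:(1,3)->N->(0,3) | ant1:(0,0)->E->(0,1) | ant2:(3,2)->N->(2,2)
  grid max=2 at (0,1)
Step 2: ant0:(0,3)->S->(1,3) | ant1:(0,1)->E->(0,2) | ant2:(2,2)->N->(1,2)
  grid max=1 at (0,1)
Step 3: ant0:(1,3)->N->(0,3) | ant1:(0,2)->E->(0,3) | ant2:(1,2)->N->(0,2)
  grid max=4 at (0,3)
Final grid:
  0 0 2 4
  0 0 0 0
  0 0 0 0
  0 0 0 0
Max pheromone 4 at (0,3)

Answer: (0,3)=4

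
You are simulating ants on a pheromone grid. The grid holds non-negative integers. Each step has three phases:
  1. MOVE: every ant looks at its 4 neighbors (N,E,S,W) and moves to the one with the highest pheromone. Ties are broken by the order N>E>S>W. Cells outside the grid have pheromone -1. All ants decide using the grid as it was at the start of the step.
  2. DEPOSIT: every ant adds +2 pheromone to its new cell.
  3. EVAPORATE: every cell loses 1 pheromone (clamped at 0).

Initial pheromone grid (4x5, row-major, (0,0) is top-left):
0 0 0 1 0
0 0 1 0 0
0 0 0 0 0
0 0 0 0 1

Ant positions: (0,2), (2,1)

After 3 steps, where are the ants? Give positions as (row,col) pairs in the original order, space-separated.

Step 1: ant0:(0,2)->E->(0,3) | ant1:(2,1)->N->(1,1)
  grid max=2 at (0,3)
Step 2: ant0:(0,3)->E->(0,4) | ant1:(1,1)->N->(0,1)
  grid max=1 at (0,1)
Step 3: ant0:(0,4)->W->(0,3) | ant1:(0,1)->E->(0,2)
  grid max=2 at (0,3)

(0,3) (0,2)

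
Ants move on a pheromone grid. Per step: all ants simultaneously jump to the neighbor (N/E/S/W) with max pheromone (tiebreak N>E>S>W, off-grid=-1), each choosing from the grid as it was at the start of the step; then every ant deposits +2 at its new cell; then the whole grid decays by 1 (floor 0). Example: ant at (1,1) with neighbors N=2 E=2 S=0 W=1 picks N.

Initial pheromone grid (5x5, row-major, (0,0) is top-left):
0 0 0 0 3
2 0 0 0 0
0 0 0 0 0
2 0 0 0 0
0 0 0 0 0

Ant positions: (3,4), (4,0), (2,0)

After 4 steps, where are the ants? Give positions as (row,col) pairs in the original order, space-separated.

Step 1: ant0:(3,4)->N->(2,4) | ant1:(4,0)->N->(3,0) | ant2:(2,0)->N->(1,0)
  grid max=3 at (1,0)
Step 2: ant0:(2,4)->N->(1,4) | ant1:(3,0)->N->(2,0) | ant2:(1,0)->N->(0,0)
  grid max=2 at (1,0)
Step 3: ant0:(1,4)->N->(0,4) | ant1:(2,0)->N->(1,0) | ant2:(0,0)->S->(1,0)
  grid max=5 at (1,0)
Step 4: ant0:(0,4)->S->(1,4) | ant1:(1,0)->N->(0,0) | ant2:(1,0)->N->(0,0)
  grid max=4 at (1,0)

(1,4) (0,0) (0,0)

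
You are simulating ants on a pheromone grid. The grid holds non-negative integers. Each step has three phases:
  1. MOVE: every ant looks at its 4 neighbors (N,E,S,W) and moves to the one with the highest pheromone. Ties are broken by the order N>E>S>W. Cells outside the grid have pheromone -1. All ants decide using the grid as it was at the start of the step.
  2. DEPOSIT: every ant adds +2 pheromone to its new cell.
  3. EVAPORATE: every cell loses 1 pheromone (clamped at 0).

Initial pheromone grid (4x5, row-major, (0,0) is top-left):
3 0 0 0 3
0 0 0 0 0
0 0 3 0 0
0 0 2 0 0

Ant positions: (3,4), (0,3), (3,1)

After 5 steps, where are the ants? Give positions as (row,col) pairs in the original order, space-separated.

Step 1: ant0:(3,4)->N->(2,4) | ant1:(0,3)->E->(0,4) | ant2:(3,1)->E->(3,2)
  grid max=4 at (0,4)
Step 2: ant0:(2,4)->N->(1,4) | ant1:(0,4)->S->(1,4) | ant2:(3,2)->N->(2,2)
  grid max=3 at (0,4)
Step 3: ant0:(1,4)->N->(0,4) | ant1:(1,4)->N->(0,4) | ant2:(2,2)->S->(3,2)
  grid max=6 at (0,4)
Step 4: ant0:(0,4)->S->(1,4) | ant1:(0,4)->S->(1,4) | ant2:(3,2)->N->(2,2)
  grid max=5 at (0,4)
Step 5: ant0:(1,4)->N->(0,4) | ant1:(1,4)->N->(0,4) | ant2:(2,2)->S->(3,2)
  grid max=8 at (0,4)

(0,4) (0,4) (3,2)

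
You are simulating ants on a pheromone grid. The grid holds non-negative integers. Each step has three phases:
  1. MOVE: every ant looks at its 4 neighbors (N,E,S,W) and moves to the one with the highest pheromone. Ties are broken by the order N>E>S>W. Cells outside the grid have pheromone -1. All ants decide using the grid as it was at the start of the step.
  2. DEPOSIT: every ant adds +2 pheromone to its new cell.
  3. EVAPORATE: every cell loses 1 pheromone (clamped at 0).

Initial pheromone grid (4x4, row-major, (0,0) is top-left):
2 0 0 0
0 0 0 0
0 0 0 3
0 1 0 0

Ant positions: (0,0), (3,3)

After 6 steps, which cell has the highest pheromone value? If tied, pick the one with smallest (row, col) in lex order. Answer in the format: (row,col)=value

Answer: (2,3)=3

Derivation:
Step 1: ant0:(0,0)->E->(0,1) | ant1:(3,3)->N->(2,3)
  grid max=4 at (2,3)
Step 2: ant0:(0,1)->W->(0,0) | ant1:(2,3)->N->(1,3)
  grid max=3 at (2,3)
Step 3: ant0:(0,0)->E->(0,1) | ant1:(1,3)->S->(2,3)
  grid max=4 at (2,3)
Step 4: ant0:(0,1)->W->(0,0) | ant1:(2,3)->N->(1,3)
  grid max=3 at (2,3)
Step 5: ant0:(0,0)->E->(0,1) | ant1:(1,3)->S->(2,3)
  grid max=4 at (2,3)
Step 6: ant0:(0,1)->W->(0,0) | ant1:(2,3)->N->(1,3)
  grid max=3 at (2,3)
Final grid:
  2 0 0 0
  0 0 0 1
  0 0 0 3
  0 0 0 0
Max pheromone 3 at (2,3)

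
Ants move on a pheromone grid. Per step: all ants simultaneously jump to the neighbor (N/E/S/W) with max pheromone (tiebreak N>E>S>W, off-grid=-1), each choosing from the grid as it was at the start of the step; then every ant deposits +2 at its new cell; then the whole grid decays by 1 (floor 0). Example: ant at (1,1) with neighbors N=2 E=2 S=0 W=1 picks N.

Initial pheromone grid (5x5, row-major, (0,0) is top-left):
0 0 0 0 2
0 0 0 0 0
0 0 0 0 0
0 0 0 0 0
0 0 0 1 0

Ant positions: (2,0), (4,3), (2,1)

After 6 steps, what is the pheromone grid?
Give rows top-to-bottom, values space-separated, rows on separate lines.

After step 1: ants at (1,0),(3,3),(1,1)
  0 0 0 0 1
  1 1 0 0 0
  0 0 0 0 0
  0 0 0 1 0
  0 0 0 0 0
After step 2: ants at (1,1),(2,3),(1,0)
  0 0 0 0 0
  2 2 0 0 0
  0 0 0 1 0
  0 0 0 0 0
  0 0 0 0 0
After step 3: ants at (1,0),(1,3),(1,1)
  0 0 0 0 0
  3 3 0 1 0
  0 0 0 0 0
  0 0 0 0 0
  0 0 0 0 0
After step 4: ants at (1,1),(0,3),(1,0)
  0 0 0 1 0
  4 4 0 0 0
  0 0 0 0 0
  0 0 0 0 0
  0 0 0 0 0
After step 5: ants at (1,0),(0,4),(1,1)
  0 0 0 0 1
  5 5 0 0 0
  0 0 0 0 0
  0 0 0 0 0
  0 0 0 0 0
After step 6: ants at (1,1),(1,4),(1,0)
  0 0 0 0 0
  6 6 0 0 1
  0 0 0 0 0
  0 0 0 0 0
  0 0 0 0 0

0 0 0 0 0
6 6 0 0 1
0 0 0 0 0
0 0 0 0 0
0 0 0 0 0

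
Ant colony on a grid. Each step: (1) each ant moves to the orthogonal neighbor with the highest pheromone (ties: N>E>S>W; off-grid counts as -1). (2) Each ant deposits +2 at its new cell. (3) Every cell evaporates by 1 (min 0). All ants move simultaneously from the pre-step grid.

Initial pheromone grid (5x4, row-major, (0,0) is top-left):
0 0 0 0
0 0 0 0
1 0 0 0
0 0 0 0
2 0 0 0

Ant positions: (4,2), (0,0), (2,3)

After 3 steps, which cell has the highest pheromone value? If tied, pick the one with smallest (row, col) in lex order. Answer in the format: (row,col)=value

Step 1: ant0:(4,2)->N->(3,2) | ant1:(0,0)->E->(0,1) | ant2:(2,3)->N->(1,3)
  grid max=1 at (0,1)
Step 2: ant0:(3,2)->N->(2,2) | ant1:(0,1)->E->(0,2) | ant2:(1,3)->N->(0,3)
  grid max=1 at (0,2)
Step 3: ant0:(2,2)->N->(1,2) | ant1:(0,2)->E->(0,3) | ant2:(0,3)->W->(0,2)
  grid max=2 at (0,2)
Final grid:
  0 0 2 2
  0 0 1 0
  0 0 0 0
  0 0 0 0
  0 0 0 0
Max pheromone 2 at (0,2)

Answer: (0,2)=2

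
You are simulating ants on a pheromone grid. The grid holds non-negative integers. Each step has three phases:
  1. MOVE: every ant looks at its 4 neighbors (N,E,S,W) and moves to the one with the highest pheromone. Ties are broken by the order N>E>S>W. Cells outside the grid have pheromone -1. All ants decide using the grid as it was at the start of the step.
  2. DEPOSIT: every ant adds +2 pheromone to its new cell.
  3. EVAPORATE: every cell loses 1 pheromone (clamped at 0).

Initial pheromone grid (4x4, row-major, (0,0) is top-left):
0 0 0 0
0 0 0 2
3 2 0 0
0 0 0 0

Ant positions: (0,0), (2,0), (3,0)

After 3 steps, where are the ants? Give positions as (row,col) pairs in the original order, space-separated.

Step 1: ant0:(0,0)->E->(0,1) | ant1:(2,0)->E->(2,1) | ant2:(3,0)->N->(2,0)
  grid max=4 at (2,0)
Step 2: ant0:(0,1)->E->(0,2) | ant1:(2,1)->W->(2,0) | ant2:(2,0)->E->(2,1)
  grid max=5 at (2,0)
Step 3: ant0:(0,2)->E->(0,3) | ant1:(2,0)->E->(2,1) | ant2:(2,1)->W->(2,0)
  grid max=6 at (2,0)

(0,3) (2,1) (2,0)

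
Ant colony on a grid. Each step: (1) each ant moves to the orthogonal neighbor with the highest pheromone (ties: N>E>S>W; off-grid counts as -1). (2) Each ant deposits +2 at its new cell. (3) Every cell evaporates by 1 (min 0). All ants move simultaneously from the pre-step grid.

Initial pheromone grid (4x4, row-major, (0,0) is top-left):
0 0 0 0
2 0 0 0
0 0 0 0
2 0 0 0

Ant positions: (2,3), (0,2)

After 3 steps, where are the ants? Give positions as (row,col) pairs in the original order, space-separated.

Step 1: ant0:(2,3)->N->(1,3) | ant1:(0,2)->E->(0,3)
  grid max=1 at (0,3)
Step 2: ant0:(1,3)->N->(0,3) | ant1:(0,3)->S->(1,3)
  grid max=2 at (0,3)
Step 3: ant0:(0,3)->S->(1,3) | ant1:(1,3)->N->(0,3)
  grid max=3 at (0,3)

(1,3) (0,3)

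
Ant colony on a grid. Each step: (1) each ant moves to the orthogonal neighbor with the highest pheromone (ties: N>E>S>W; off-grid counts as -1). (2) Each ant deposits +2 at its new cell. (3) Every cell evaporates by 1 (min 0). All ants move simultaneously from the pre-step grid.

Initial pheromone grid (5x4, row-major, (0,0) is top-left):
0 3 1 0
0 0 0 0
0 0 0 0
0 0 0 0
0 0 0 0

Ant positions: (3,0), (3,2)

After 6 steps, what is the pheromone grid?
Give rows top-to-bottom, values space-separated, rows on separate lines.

After step 1: ants at (2,0),(2,2)
  0 2 0 0
  0 0 0 0
  1 0 1 0
  0 0 0 0
  0 0 0 0
After step 2: ants at (1,0),(1,2)
  0 1 0 0
  1 0 1 0
  0 0 0 0
  0 0 0 0
  0 0 0 0
After step 3: ants at (0,0),(0,2)
  1 0 1 0
  0 0 0 0
  0 0 0 0
  0 0 0 0
  0 0 0 0
After step 4: ants at (0,1),(0,3)
  0 1 0 1
  0 0 0 0
  0 0 0 0
  0 0 0 0
  0 0 0 0
After step 5: ants at (0,2),(1,3)
  0 0 1 0
  0 0 0 1
  0 0 0 0
  0 0 0 0
  0 0 0 0
After step 6: ants at (0,3),(0,3)
  0 0 0 3
  0 0 0 0
  0 0 0 0
  0 0 0 0
  0 0 0 0

0 0 0 3
0 0 0 0
0 0 0 0
0 0 0 0
0 0 0 0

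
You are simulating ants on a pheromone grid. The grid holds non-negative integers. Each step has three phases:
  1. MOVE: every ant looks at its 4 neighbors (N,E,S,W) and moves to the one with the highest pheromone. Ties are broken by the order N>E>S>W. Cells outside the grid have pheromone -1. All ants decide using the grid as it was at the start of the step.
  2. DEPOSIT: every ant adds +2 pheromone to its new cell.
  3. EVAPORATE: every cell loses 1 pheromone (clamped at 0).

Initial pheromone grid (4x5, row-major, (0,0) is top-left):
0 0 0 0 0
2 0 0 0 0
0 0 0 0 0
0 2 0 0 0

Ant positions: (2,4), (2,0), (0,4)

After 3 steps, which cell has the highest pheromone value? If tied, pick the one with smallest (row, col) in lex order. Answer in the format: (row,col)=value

Answer: (1,4)=5

Derivation:
Step 1: ant0:(2,4)->N->(1,4) | ant1:(2,0)->N->(1,0) | ant2:(0,4)->S->(1,4)
  grid max=3 at (1,0)
Step 2: ant0:(1,4)->N->(0,4) | ant1:(1,0)->N->(0,0) | ant2:(1,4)->N->(0,4)
  grid max=3 at (0,4)
Step 3: ant0:(0,4)->S->(1,4) | ant1:(0,0)->S->(1,0) | ant2:(0,4)->S->(1,4)
  grid max=5 at (1,4)
Final grid:
  0 0 0 0 2
  3 0 0 0 5
  0 0 0 0 0
  0 0 0 0 0
Max pheromone 5 at (1,4)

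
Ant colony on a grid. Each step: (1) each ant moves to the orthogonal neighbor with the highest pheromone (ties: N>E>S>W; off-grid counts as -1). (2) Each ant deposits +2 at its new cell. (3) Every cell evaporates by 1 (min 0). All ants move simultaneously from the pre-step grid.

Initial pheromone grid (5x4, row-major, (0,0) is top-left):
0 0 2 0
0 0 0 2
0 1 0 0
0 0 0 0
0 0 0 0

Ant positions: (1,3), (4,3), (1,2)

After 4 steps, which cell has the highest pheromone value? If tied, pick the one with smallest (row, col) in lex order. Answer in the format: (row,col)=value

Answer: (0,2)=6

Derivation:
Step 1: ant0:(1,3)->N->(0,3) | ant1:(4,3)->N->(3,3) | ant2:(1,2)->N->(0,2)
  grid max=3 at (0,2)
Step 2: ant0:(0,3)->W->(0,2) | ant1:(3,3)->N->(2,3) | ant2:(0,2)->E->(0,3)
  grid max=4 at (0,2)
Step 3: ant0:(0,2)->E->(0,3) | ant1:(2,3)->N->(1,3) | ant2:(0,3)->W->(0,2)
  grid max=5 at (0,2)
Step 4: ant0:(0,3)->W->(0,2) | ant1:(1,3)->N->(0,3) | ant2:(0,2)->E->(0,3)
  grid max=6 at (0,2)
Final grid:
  0 0 6 6
  0 0 0 0
  0 0 0 0
  0 0 0 0
  0 0 0 0
Max pheromone 6 at (0,2)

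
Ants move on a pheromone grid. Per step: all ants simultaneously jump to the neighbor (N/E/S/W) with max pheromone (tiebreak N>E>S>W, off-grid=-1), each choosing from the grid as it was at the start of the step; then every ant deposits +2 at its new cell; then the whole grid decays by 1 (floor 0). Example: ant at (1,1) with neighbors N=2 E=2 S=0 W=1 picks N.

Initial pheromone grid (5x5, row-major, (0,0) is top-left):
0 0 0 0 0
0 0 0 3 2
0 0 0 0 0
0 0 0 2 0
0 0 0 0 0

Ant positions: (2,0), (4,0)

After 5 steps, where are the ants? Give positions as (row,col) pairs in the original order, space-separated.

Step 1: ant0:(2,0)->N->(1,0) | ant1:(4,0)->N->(3,0)
  grid max=2 at (1,3)
Step 2: ant0:(1,0)->N->(0,0) | ant1:(3,0)->N->(2,0)
  grid max=1 at (0,0)
Step 3: ant0:(0,0)->E->(0,1) | ant1:(2,0)->N->(1,0)
  grid max=1 at (0,1)
Step 4: ant0:(0,1)->E->(0,2) | ant1:(1,0)->N->(0,0)
  grid max=1 at (0,0)
Step 5: ant0:(0,2)->E->(0,3) | ant1:(0,0)->E->(0,1)
  grid max=1 at (0,1)

(0,3) (0,1)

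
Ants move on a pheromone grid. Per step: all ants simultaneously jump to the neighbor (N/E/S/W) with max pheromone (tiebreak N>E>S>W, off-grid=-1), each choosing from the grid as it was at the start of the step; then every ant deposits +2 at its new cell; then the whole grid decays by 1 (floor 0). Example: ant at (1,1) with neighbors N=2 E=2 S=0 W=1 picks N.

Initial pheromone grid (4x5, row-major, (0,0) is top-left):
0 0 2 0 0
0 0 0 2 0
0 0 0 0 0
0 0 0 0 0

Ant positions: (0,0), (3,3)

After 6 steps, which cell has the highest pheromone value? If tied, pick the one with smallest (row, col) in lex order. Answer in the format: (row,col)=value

Answer: (1,3)=6

Derivation:
Step 1: ant0:(0,0)->E->(0,1) | ant1:(3,3)->N->(2,3)
  grid max=1 at (0,1)
Step 2: ant0:(0,1)->E->(0,2) | ant1:(2,3)->N->(1,3)
  grid max=2 at (0,2)
Step 3: ant0:(0,2)->E->(0,3) | ant1:(1,3)->N->(0,3)
  grid max=3 at (0,3)
Step 4: ant0:(0,3)->S->(1,3) | ant1:(0,3)->S->(1,3)
  grid max=4 at (1,3)
Step 5: ant0:(1,3)->N->(0,3) | ant1:(1,3)->N->(0,3)
  grid max=5 at (0,3)
Step 6: ant0:(0,3)->S->(1,3) | ant1:(0,3)->S->(1,3)
  grid max=6 at (1,3)
Final grid:
  0 0 0 4 0
  0 0 0 6 0
  0 0 0 0 0
  0 0 0 0 0
Max pheromone 6 at (1,3)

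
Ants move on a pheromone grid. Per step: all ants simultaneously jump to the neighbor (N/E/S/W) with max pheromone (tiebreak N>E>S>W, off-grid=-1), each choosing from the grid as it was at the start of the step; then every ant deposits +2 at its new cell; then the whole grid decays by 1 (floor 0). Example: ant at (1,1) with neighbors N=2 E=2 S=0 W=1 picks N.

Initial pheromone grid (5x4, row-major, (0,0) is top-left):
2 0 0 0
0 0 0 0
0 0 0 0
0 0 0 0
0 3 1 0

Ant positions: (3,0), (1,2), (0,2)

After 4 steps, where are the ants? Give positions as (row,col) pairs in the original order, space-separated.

Step 1: ant0:(3,0)->N->(2,0) | ant1:(1,2)->N->(0,2) | ant2:(0,2)->E->(0,3)
  grid max=2 at (4,1)
Step 2: ant0:(2,0)->N->(1,0) | ant1:(0,2)->E->(0,3) | ant2:(0,3)->W->(0,2)
  grid max=2 at (0,2)
Step 3: ant0:(1,0)->N->(0,0) | ant1:(0,3)->W->(0,2) | ant2:(0,2)->E->(0,3)
  grid max=3 at (0,2)
Step 4: ant0:(0,0)->E->(0,1) | ant1:(0,2)->E->(0,3) | ant2:(0,3)->W->(0,2)
  grid max=4 at (0,2)

(0,1) (0,3) (0,2)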